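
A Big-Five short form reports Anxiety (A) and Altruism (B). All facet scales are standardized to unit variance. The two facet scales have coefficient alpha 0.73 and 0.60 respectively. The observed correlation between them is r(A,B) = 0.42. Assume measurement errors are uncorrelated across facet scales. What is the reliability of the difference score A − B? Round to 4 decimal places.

Var(A−B) = 1 + 1 − 2·0.42 = 2 − 0.84 = 1.16.
Because errors are independent across components, Cov(Tᵢ,Tⱼ) = Cov(Xᵢ,Xⱼ); the off-diagonal part of the true-score variance is the same as above.
True-score variance = [0.73 + 0.60] − 0.84 = 1.33 − 0.84 = 0.49.
Reliability = 0.49 / 1.16 = 0.4224.

0.4224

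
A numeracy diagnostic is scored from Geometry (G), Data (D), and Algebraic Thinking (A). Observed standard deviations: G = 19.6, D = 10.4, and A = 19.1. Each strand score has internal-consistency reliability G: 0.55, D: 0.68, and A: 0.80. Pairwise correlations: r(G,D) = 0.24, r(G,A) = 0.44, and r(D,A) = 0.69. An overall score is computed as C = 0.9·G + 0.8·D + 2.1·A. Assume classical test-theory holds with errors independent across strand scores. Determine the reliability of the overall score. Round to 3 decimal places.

Var(C) = 0.9²·19.6² + 0.8²·10.4² + 2.1²·19.1² + 2·[0.72·19.6·10.4·0.24 + 1.89·19.6·19.1·0.44 + 1.68·10.4·19.1·0.69] = 1989.2 + 1153.61 = 3142.81.
Because errors are independent across components, Cov(Tᵢ,Tⱼ) = Cov(Xᵢ,Xⱼ); the off-diagonal part of the true-score variance is the same as above.
True-score variance = [0.9²·19.6²·0.55 + 0.8²·10.4²·0.68 + 2.1²·19.1²·0.80] + 1153.61 = 1505.26 + 1153.61 = 2658.87.
Reliability = 2658.87 / 3142.81 = 0.846.

0.846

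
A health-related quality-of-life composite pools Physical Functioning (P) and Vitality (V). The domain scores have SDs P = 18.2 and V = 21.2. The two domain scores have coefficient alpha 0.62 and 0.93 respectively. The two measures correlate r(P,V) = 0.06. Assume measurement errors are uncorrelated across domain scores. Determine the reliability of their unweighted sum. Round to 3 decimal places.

Var(P+V) = 18.2² + 21.2² + 2·[18.2·21.2·0.06] = 780.68 + 46.3008 = 826.981.
Under uncorrelated errors the observed covariances equal the true-score covariances, so only the own-variance terms attenuate.
True-score variance = [18.2²·0.62 + 21.2²·0.93] + 46.3008 = 623.348 + 46.3008 = 669.649.
Reliability = 669.649 / 826.981 = 0.810.

0.810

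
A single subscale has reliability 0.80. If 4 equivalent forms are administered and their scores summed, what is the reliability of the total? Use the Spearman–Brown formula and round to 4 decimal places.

0.9412

ρ_k = kρ / (1 + (k−1)ρ) = 4·0.80 / (1 + 3·0.80) = 3.200 / 3.400 = 0.9412.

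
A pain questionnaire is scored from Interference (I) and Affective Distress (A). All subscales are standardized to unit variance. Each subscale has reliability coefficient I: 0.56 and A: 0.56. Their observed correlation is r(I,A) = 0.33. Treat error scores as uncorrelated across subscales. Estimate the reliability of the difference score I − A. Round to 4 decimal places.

Var(I−A) = 1 + 1 − 2·0.33 = 2 − 0.66 = 1.34.
Because errors are independent across components, Cov(Tᵢ,Tⱼ) = Cov(Xᵢ,Xⱼ); the off-diagonal part of the true-score variance is the same as above.
True-score variance = [0.56 + 0.56] − 0.66 = 1.12 − 0.66 = 0.46.
Reliability = 0.46 / 1.34 = 0.3433.

0.3433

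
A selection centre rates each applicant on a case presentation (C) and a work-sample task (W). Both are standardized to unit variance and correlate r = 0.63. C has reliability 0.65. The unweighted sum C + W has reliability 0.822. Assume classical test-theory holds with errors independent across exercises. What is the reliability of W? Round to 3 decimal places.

Var(C+W) = 2 + 2·0.63 = 3.260.
True-score variance = ρ_C + ρ_W + 2·0.63, so 0.822 = (0.65 + ρ_W + 1.26) / 3.260.
ρ_W = 0.822·3.260 − 0.65 − 1.26 = 0.770.

0.770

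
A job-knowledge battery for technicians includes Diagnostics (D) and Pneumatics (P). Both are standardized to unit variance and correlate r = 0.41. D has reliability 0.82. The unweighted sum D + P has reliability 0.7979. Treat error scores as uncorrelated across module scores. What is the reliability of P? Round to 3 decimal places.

0.610

Var(D+P) = 2 + 2·0.41 = 2.820.
True-score variance = ρ_D + ρ_P + 2·0.41, so 0.7979 = (0.82 + ρ_P + 0.82) / 2.820.
ρ_P = 0.7979·2.820 − 0.82 − 0.82 = 0.610.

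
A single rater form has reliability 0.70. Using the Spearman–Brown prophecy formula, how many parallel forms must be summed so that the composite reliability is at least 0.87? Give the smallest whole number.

3

k ≥ ρ*(1−ρ₁)/(ρ₁(1−ρ*)) = 0.87·0.30 / (0.70·0.13) = 2.868.
Smallest integer k = 3.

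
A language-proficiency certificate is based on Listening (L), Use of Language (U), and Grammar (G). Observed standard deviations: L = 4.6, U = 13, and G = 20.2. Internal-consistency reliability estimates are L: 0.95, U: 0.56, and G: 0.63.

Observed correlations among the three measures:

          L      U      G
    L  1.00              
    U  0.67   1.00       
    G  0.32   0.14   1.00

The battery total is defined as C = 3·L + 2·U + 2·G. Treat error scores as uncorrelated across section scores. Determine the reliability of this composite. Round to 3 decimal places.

Var(C) = 3²·4.6² + 2²·13² + 2²·20.2² + 2·[6·4.6·13·0.67 + 6·4.6·20.2·0.32 + 4·13·20.2·0.14] = 2498.6 + 1131.72 = 3630.32.
Under uncorrelated errors the observed covariances equal the true-score covariances, so only the own-variance terms attenuate.
True-score variance = [3²·4.6²·0.95 + 2²·13²·0.56 + 2²·20.2²·0.63] + 1131.72 = 1587.74 + 1131.72 = 2719.46.
Reliability = 2719.46 / 3630.32 = 0.749.

0.749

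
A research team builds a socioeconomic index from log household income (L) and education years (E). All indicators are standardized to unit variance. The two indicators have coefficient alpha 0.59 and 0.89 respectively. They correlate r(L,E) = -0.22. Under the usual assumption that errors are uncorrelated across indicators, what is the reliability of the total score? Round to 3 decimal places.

Var(L+E) = 2 + 2·[(-0.22)] = 2 − 0.44 = 1.56.
Under uncorrelated errors the observed covariances equal the true-score covariances, so only the own-variance terms attenuate.
True-score variance = [0.59 + 0.89] − 0.44 = 1.48 − 0.44 = 1.04.
Reliability = 1.04 / 1.56 = 0.667.

0.667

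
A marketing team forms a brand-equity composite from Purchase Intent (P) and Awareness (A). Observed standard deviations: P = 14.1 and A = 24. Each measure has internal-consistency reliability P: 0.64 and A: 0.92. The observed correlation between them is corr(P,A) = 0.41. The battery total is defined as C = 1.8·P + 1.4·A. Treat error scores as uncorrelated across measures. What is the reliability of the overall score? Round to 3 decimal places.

0.870

Var(C) = 1.8²·14.1² + 1.4²·24² + 2·[2.52·14.1·24·0.41] = 1773.1 + 699.27 = 2472.37.
Under uncorrelated errors the observed covariances equal the true-score covariances, so only the own-variance terms attenuate.
True-score variance = [1.8²·14.1²·0.64 + 1.4²·24²·0.92] + 699.27 = 1450.9 + 699.27 = 2150.17.
Reliability = 2150.17 / 2472.37 = 0.870.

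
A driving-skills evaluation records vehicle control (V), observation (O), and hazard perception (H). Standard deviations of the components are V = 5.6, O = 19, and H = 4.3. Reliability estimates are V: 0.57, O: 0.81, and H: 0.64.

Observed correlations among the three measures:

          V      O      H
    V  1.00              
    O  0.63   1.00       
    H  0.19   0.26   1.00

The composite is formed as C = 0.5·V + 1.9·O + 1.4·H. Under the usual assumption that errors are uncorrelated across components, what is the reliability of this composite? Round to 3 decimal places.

Var(C) = 0.5²·5.6² + 1.9²·19² + 1.4²·4.3² + 2·[0.95·5.6·19·0.63 + 0.7·5.6·4.3·0.19 + 2.66·19·4.3·0.26] = 1347.29 + 246.774 = 1594.06.
With uncorrelated errors the cross-covariances are all true-score covariance, so they carry over unchanged; only the diagonal terms shrink to ρᵢσᵢ².
True-score variance = [0.5²·5.6²·0.57 + 1.9²·19²·0.81 + 1.4²·4.3²·0.64] + 246.774 = 1083.26 + 246.774 = 1330.04.
Reliability = 1330.04 / 1594.06 = 0.834.

0.834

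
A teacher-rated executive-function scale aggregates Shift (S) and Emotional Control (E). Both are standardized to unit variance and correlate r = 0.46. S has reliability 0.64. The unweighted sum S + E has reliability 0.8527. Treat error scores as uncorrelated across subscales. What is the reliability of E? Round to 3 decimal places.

Var(S+E) = 2 + 2·0.46 = 2.920.
True-score variance = ρ_S + ρ_E + 2·0.46, so 0.8527 = (0.64 + ρ_E + 0.92) / 2.920.
ρ_E = 0.8527·2.920 − 0.64 − 0.92 = 0.930.

0.930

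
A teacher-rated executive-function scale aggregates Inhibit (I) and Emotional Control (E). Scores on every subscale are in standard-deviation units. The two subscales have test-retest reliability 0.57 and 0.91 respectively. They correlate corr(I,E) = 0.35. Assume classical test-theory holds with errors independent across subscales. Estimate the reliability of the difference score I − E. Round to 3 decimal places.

Var(I−E) = 1 + 1 − 2·0.35 = 2 − 0.7 = 1.3.
Under uncorrelated errors the observed covariances equal the true-score covariances, so only the own-variance terms attenuate.
True-score variance = [0.57 + 0.91] − 0.7 = 1.48 − 0.7 = 0.78.
Reliability = 0.78 / 1.3 = 0.600.

0.600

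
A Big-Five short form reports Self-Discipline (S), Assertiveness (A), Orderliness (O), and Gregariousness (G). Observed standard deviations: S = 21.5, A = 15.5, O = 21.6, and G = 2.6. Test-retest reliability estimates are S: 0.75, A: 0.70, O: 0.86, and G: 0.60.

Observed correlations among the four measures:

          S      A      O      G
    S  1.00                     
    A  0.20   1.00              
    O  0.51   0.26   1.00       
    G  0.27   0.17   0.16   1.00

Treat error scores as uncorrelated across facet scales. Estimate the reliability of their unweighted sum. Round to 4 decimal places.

0.8734

Var(S+A+O+G) = 21.5² + 15.5² + 21.6² + 2.6² + 2·[21.5·15.5·0.20 + 21.5·21.6·0.51 + 21.5·2.6·0.27 + 15.5·21.6·0.26 + 15.5·2.6·0.17 + 21.6·2.6·0.16] = 1175.82 + 842.943 = 2018.76.
Because errors are independent across components, Cov(Tᵢ,Tⱼ) = Cov(Xᵢ,Xⱼ); the off-diagonal part of the true-score variance is the same as above.
True-score variance = [21.5²·0.75 + 15.5²·0.70 + 21.6²·0.86 + 2.6²·0.60] + 842.943 = 920.16 + 842.943 = 1763.1.
Reliability = 1763.1 / 2018.76 = 0.8734.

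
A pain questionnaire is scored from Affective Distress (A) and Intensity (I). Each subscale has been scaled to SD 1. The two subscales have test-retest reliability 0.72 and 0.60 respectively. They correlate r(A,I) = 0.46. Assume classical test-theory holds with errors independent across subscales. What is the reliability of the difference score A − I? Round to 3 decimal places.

0.370

Var(A−I) = 1 + 1 − 2·0.46 = 2 − 0.92 = 1.08.
Under uncorrelated errors the observed covariances equal the true-score covariances, so only the own-variance terms attenuate.
True-score variance = [0.72 + 0.60] − 0.92 = 1.32 − 0.92 = 0.4.
Reliability = 0.4 / 1.08 = 0.370.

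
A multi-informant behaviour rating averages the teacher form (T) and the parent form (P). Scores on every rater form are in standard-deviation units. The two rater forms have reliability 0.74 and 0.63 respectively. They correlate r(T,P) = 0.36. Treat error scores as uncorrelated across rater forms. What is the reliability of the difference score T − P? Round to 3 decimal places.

Var(T−P) = 1 + 1 − 2·0.36 = 2 − 0.72 = 1.28.
Because errors are independent across components, Cov(Tᵢ,Tⱼ) = Cov(Xᵢ,Xⱼ); the off-diagonal part of the true-score variance is the same as above.
True-score variance = [0.74 + 0.63] − 0.72 = 1.37 − 0.72 = 0.65.
Reliability = 0.65 / 1.28 = 0.508.

0.508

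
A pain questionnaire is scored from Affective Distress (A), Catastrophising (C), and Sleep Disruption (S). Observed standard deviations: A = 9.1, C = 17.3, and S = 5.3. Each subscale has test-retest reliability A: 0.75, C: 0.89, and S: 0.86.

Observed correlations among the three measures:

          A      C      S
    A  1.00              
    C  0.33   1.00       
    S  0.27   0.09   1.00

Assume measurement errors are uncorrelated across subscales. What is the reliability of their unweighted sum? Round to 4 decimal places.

0.8966

Var(A+C+S) = 9.1² + 17.3² + 5.3² + 2·[9.1·17.3·0.33 + 9.1·5.3·0.27 + 17.3·5.3·0.09] = 410.19 + 146.452 = 556.642.
Because errors are independent across components, Cov(Tᵢ,Tⱼ) = Cov(Xᵢ,Xⱼ); the off-diagonal part of the true-score variance is the same as above.
True-score variance = [9.1²·0.75 + 17.3²·0.89 + 5.3²·0.86] + 146.452 = 352.633 + 146.452 = 499.085.
Reliability = 499.085 / 556.642 = 0.8966.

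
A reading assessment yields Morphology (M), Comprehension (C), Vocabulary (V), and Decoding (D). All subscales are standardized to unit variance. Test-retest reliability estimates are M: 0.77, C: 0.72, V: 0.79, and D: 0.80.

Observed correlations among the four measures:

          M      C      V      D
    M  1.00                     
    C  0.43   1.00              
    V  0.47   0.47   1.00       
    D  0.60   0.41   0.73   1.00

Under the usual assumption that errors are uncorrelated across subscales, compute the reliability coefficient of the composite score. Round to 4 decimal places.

0.9100

Var(M+C+V+D) = 4 + 2·[0.43 + 0.47 + 0.60 + 0.47 + 0.41 + 0.73] = 4 + 6.22 = 10.22.
Under uncorrelated errors the observed covariances equal the true-score covariances, so only the own-variance terms attenuate.
True-score variance = [0.77 + 0.72 + 0.79 + 0.80] + 6.22 = 3.08 + 6.22 = 9.3.
Reliability = 9.3 / 10.22 = 0.9100.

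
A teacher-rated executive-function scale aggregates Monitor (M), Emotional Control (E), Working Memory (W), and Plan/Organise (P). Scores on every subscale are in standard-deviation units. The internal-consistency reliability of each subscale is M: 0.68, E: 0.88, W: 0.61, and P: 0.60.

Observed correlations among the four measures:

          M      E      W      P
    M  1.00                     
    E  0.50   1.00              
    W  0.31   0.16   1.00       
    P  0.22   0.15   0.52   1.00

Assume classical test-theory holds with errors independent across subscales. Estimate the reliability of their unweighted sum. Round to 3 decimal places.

Var(M+E+W+P) = 4 + 2·[0.50 + 0.31 + 0.22 + 0.16 + 0.15 + 0.52] = 4 + 3.72 = 7.72.
Under uncorrelated errors the observed covariances equal the true-score covariances, so only the own-variance terms attenuate.
True-score variance = [0.68 + 0.88 + 0.61 + 0.60] + 3.72 = 2.77 + 3.72 = 6.49.
Reliability = 6.49 / 7.72 = 0.841.

0.841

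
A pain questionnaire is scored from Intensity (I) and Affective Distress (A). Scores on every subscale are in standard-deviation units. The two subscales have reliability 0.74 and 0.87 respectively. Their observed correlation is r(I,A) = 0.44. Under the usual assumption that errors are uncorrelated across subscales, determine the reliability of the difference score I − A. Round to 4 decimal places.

Var(I−A) = 1 + 1 − 2·0.44 = 2 − 0.88 = 1.12.
With uncorrelated errors the cross-covariances are all true-score covariance, so they carry over unchanged; only the diagonal terms shrink to ρᵢσᵢ².
True-score variance = [0.74 + 0.87] − 0.88 = 1.61 − 0.88 = 0.73.
Reliability = 0.73 / 1.12 = 0.6518.

0.6518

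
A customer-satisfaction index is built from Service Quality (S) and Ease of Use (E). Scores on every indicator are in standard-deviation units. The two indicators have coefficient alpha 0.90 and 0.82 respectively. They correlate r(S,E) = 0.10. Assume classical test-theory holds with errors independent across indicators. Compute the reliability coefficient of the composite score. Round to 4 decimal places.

0.8727

Var(S+E) = 2 + 2·[0.10] = 2 + 0.2 = 2.2.
Under uncorrelated errors the observed covariances equal the true-score covariances, so only the own-variance terms attenuate.
True-score variance = [0.90 + 0.82] + 0.2 = 1.72 + 0.2 = 1.92.
Reliability = 1.92 / 2.2 = 0.8727.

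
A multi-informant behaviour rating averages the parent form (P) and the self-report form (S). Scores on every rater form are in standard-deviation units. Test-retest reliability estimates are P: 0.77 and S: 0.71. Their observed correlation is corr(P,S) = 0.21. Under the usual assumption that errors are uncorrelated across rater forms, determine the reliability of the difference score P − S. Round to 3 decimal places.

Var(P−S) = 1 + 1 − 2·0.21 = 2 − 0.42 = 1.58.
Because errors are independent across components, Cov(Tᵢ,Tⱼ) = Cov(Xᵢ,Xⱼ); the off-diagonal part of the true-score variance is the same as above.
True-score variance = [0.77 + 0.71] − 0.42 = 1.48 − 0.42 = 1.06.
Reliability = 1.06 / 1.58 = 0.671.

0.671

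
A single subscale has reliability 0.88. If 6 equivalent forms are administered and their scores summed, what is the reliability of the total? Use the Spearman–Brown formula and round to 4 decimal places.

ρ_k = kρ / (1 + (k−1)ρ) = 6·0.88 / (1 + 5·0.88) = 5.280 / 5.400 = 0.9778.

0.9778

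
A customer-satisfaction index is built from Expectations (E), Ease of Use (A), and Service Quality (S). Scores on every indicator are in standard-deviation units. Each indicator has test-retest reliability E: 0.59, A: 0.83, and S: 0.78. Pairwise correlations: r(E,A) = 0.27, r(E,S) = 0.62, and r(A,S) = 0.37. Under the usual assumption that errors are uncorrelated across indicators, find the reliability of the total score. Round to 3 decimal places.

0.855

Var(E+A+S) = 3 + 2·[0.27 + 0.62 + 0.37] = 3 + 2.52 = 5.52.
Under uncorrelated errors the observed covariances equal the true-score covariances, so only the own-variance terms attenuate.
True-score variance = [0.59 + 0.83 + 0.78] + 2.52 = 2.2 + 2.52 = 4.72.
Reliability = 4.72 / 5.52 = 0.855.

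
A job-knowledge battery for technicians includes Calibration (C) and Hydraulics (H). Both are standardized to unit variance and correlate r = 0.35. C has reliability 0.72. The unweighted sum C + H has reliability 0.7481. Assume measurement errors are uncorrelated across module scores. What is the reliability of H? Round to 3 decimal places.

Var(C+H) = 2 + 2·0.35 = 2.700.
True-score variance = ρ_C + ρ_H + 2·0.35, so 0.7481 = (0.72 + ρ_H + 0.70) / 2.700.
ρ_H = 0.7481·2.700 − 0.72 − 0.70 = 0.600.

0.600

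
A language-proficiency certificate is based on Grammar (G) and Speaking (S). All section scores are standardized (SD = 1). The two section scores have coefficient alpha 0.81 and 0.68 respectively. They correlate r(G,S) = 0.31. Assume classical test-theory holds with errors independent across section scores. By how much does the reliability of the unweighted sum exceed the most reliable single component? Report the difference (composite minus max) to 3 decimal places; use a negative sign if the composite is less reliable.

-0.005

Var(sum) = 2 + 0.62 = 2.62; true-score variance = 1.49 + 0.62 = 2.11; composite reliability = 0.8053.
Max component reliability = 0.8100.
Difference = 0.8053 − 0.8100 = -0.005.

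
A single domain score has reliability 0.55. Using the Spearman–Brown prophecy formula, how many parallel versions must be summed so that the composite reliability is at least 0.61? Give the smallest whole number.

k ≥ ρ*(1−ρ₁)/(ρ₁(1−ρ*)) = 0.61·0.45 / (0.55·0.39) = 1.280.
Smallest integer k = 2.

2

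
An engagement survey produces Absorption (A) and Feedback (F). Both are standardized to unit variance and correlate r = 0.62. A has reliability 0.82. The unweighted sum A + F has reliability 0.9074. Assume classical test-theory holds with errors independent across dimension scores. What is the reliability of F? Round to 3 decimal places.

Var(A+F) = 2 + 2·0.62 = 3.240.
True-score variance = ρ_A + ρ_F + 2·0.62, so 0.9074 = (0.82 + ρ_F + 1.24) / 3.240.
ρ_F = 0.9074·3.240 − 0.82 − 1.24 = 0.880.

0.880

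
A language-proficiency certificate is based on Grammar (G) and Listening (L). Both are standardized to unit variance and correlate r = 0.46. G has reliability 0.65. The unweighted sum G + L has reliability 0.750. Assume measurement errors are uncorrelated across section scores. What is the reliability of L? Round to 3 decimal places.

Var(G+L) = 2 + 2·0.46 = 2.920.
True-score variance = ρ_G + ρ_L + 2·0.46, so 0.750 = (0.65 + ρ_L + 0.92) / 2.920.
ρ_L = 0.750·2.920 − 0.65 − 0.92 = 0.620.

0.620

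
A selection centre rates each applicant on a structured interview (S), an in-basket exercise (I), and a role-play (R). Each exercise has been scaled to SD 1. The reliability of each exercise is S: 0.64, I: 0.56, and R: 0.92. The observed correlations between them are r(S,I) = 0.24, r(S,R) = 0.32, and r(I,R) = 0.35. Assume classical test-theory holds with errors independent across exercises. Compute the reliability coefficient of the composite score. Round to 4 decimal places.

Var(S+I+R) = 3 + 2·[0.24 + 0.32 + 0.35] = 3 + 1.82 = 4.82.
With uncorrelated errors the cross-covariances are all true-score covariance, so they carry over unchanged; only the diagonal terms shrink to ρᵢσᵢ².
True-score variance = [0.64 + 0.56 + 0.92] + 1.82 = 2.12 + 1.82 = 3.94.
Reliability = 3.94 / 4.82 = 0.8174.

0.8174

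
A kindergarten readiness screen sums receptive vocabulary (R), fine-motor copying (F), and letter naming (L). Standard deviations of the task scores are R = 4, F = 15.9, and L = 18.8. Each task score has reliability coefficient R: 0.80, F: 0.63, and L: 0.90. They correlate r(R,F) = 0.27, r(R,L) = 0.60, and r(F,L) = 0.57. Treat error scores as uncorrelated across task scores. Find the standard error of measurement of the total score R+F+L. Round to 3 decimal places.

11.493

Var(total) = 622.25 + 465.353 = 1087.6.
True-score variance = 490.166 + 465.353 = 955.519, so reliability = 0.8786.
Error variance = 1087.6 − 955.519 = 132.084; SEM = √132.084 = 11.493.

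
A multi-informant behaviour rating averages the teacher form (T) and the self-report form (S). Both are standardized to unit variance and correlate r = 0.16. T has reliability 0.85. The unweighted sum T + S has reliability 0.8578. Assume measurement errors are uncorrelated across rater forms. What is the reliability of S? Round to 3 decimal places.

0.820

Var(T+S) = 2 + 2·0.16 = 2.320.
True-score variance = ρ_T + ρ_S + 2·0.16, so 0.8578 = (0.85 + ρ_S + 0.32) / 2.320.
ρ_S = 0.8578·2.320 − 0.85 − 0.32 = 0.820.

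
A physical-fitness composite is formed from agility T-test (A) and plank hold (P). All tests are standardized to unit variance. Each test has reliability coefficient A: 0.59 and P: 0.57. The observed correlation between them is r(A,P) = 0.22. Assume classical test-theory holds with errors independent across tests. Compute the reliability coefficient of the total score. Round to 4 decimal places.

0.6557

Var(A+P) = 2 + 2·[0.22] = 2 + 0.44 = 2.44.
With uncorrelated errors the cross-covariances are all true-score covariance, so they carry over unchanged; only the diagonal terms shrink to ρᵢσᵢ².
True-score variance = [0.59 + 0.57] + 0.44 = 1.16 + 0.44 = 1.6.
Reliability = 1.6 / 2.44 = 0.6557.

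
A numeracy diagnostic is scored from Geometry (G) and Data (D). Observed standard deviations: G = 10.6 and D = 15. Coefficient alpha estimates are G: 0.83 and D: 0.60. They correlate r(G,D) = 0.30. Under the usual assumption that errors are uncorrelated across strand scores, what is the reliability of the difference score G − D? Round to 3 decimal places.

Var(G−D) = 10.6² + 15² − 2·10.6·15·0.30 = 337.36 − 95.4 = 241.96.
With uncorrelated errors the cross-covariances are all true-score covariance, so they carry over unchanged; only the diagonal terms shrink to ρᵢσᵢ².
True-score variance = [10.6²·0.83 + 15²·0.60] − 95.4 = 228.259 − 95.4 = 132.859.
Reliability = 132.859 / 241.96 = 0.549.

0.549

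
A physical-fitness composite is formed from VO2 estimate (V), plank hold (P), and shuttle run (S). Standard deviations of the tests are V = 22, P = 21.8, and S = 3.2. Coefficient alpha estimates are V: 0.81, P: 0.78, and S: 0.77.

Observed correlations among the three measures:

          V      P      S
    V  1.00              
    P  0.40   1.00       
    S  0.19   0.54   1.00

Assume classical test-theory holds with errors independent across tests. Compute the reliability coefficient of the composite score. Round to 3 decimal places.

0.863

Var(V+P+S) = 22² + 21.8² + 3.2² + 2·[22·21.8·0.40 + 22·3.2·0.19 + 21.8·3.2·0.54] = 969.48 + 485.773 = 1455.25.
Because errors are independent across components, Cov(Tᵢ,Tⱼ) = Cov(Xᵢ,Xⱼ); the off-diagonal part of the true-score variance is the same as above.
True-score variance = [22²·0.81 + 21.8²·0.78 + 3.2²·0.77] + 485.773 = 770.612 + 485.773 = 1256.38.
Reliability = 1256.38 / 1455.25 = 0.863.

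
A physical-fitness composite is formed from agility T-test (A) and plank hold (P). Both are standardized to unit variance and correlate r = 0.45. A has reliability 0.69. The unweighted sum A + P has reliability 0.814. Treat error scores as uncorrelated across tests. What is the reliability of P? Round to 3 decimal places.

0.771

Var(A+P) = 2 + 2·0.45 = 2.900.
True-score variance = ρ_A + ρ_P + 2·0.45, so 0.814 = (0.69 + ρ_P + 0.90) / 2.900.
ρ_P = 0.814·2.900 − 0.69 − 0.90 = 0.771.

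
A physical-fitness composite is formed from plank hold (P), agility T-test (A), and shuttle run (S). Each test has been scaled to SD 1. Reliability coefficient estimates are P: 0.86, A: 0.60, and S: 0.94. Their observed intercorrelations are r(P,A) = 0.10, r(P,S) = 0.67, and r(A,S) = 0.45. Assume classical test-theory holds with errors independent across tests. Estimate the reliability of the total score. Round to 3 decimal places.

Var(P+A+S) = 3 + 2·[0.10 + 0.67 + 0.45] = 3 + 2.44 = 5.44.
Because errors are independent across components, Cov(Tᵢ,Tⱼ) = Cov(Xᵢ,Xⱼ); the off-diagonal part of the true-score variance is the same as above.
True-score variance = [0.86 + 0.60 + 0.94] + 2.44 = 2.4 + 2.44 = 4.84.
Reliability = 4.84 / 5.44 = 0.890.

0.890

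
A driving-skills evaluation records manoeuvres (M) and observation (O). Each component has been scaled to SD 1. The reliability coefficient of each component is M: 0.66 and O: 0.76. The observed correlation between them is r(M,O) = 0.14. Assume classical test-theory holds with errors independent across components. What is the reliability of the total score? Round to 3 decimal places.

Var(M+O) = 2 + 2·[0.14] = 2 + 0.28 = 2.28.
Under uncorrelated errors the observed covariances equal the true-score covariances, so only the own-variance terms attenuate.
True-score variance = [0.66 + 0.76] + 0.28 = 1.42 + 0.28 = 1.7.
Reliability = 1.7 / 2.28 = 0.746.

0.746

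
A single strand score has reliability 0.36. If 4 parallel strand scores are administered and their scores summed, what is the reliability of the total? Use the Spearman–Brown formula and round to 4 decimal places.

0.6923

ρ_k = kρ / (1 + (k−1)ρ) = 4·0.36 / (1 + 3·0.36) = 1.440 / 2.080 = 0.6923.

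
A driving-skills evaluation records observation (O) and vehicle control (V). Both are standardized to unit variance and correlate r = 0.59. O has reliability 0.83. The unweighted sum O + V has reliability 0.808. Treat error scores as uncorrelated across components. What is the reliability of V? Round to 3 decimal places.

Var(O+V) = 2 + 2·0.59 = 3.180.
True-score variance = ρ_O + ρ_V + 2·0.59, so 0.808 = (0.83 + ρ_V + 1.18) / 3.180.
ρ_V = 0.808·3.180 − 0.83 − 1.18 = 0.559.

0.559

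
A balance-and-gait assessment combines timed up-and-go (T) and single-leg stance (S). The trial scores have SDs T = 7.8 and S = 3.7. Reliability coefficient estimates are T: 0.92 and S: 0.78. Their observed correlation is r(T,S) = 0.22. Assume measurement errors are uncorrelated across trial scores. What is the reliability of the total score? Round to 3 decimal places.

0.910

Var(T+S) = 7.8² + 3.7² + 2·[7.8·3.7·0.22] = 74.53 + 12.6984 = 87.2284.
Because errors are independent across components, Cov(Tᵢ,Tⱼ) = Cov(Xᵢ,Xⱼ); the off-diagonal part of the true-score variance is the same as above.
True-score variance = [7.8²·0.92 + 3.7²·0.78] + 12.6984 = 66.651 + 12.6984 = 79.3494.
Reliability = 79.3494 / 87.2284 = 0.910.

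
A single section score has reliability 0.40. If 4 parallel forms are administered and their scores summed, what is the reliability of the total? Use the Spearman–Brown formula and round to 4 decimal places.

0.7273

ρ_k = kρ / (1 + (k−1)ρ) = 4·0.40 / (1 + 3·0.40) = 1.600 / 2.200 = 0.7273.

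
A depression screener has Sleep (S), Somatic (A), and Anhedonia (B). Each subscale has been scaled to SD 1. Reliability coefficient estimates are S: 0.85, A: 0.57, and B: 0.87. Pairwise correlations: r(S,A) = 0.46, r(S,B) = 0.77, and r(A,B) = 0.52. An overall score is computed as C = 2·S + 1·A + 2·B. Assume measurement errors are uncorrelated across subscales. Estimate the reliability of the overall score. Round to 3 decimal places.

Var(C) = 2² + 1 + 2² + 2·[2·0.46 + 4·0.77 + 2·0.52] = 9 + 10.08 = 19.08.
Under uncorrelated errors the observed covariances equal the true-score covariances, so only the own-variance terms attenuate.
True-score variance = [2²·0.85 + 0.57 + 2²·0.87] + 10.08 = 7.45 + 10.08 = 17.53.
Reliability = 17.53 / 19.08 = 0.919.

0.919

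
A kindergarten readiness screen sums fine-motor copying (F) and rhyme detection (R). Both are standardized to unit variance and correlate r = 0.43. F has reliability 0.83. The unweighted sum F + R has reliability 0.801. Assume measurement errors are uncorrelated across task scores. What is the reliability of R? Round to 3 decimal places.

0.601

Var(F+R) = 2 + 2·0.43 = 2.860.
True-score variance = ρ_F + ρ_R + 2·0.43, so 0.801 = (0.83 + ρ_R + 0.86) / 2.860.
ρ_R = 0.801·2.860 − 0.83 − 0.86 = 0.601.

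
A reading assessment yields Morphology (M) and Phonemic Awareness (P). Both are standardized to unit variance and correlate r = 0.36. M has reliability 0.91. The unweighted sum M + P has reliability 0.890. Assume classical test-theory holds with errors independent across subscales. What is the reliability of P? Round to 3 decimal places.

Var(M+P) = 2 + 2·0.36 = 2.720.
True-score variance = ρ_M + ρ_P + 2·0.36, so 0.890 = (0.91 + ρ_P + 0.72) / 2.720.
ρ_P = 0.890·2.720 − 0.91 − 0.72 = 0.791.

0.791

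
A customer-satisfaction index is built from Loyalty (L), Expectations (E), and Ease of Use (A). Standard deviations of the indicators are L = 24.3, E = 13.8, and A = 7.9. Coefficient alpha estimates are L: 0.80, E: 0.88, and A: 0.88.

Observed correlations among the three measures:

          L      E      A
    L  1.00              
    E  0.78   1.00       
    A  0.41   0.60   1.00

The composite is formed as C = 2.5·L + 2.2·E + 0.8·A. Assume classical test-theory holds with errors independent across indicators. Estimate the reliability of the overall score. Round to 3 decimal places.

0.894

Var(C) = 2.5²·24.3² + 2.2²·13.8² + 0.8²·7.9² + 2·[5.5·24.3·13.8·0.78 + 2·24.3·7.9·0.41 + 1.76·13.8·7.9·0.60] = 4652.23 + 3422.3 = 8074.53.
Because errors are independent across components, Cov(Tᵢ,Tⱼ) = Cov(Xᵢ,Xⱼ); the off-diagonal part of the true-score variance is the same as above.
True-score variance = [2.5²·24.3²·0.80 + 2.2²·13.8²·0.88 + 0.8²·7.9²·0.88] + 3422.3 = 3798.72 + 3422.3 = 7221.02.
Reliability = 7221.02 / 8074.53 = 0.894.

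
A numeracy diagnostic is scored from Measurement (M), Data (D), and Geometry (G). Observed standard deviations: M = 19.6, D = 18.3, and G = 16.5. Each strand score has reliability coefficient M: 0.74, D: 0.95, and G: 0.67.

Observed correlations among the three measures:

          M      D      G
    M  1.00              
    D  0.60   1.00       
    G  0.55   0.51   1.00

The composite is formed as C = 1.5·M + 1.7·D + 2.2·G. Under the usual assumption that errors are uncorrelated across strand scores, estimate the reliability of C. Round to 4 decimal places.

0.8923

Var(C) = 1.5²·19.6² + 1.7²·18.3² + 2.2²·16.5² + 2·[2.55·19.6·18.3·0.60 + 3.3·19.6·16.5·0.55 + 3.74·18.3·16.5·0.51] = 3149.88 + 3423.38 = 6573.26.
Under uncorrelated errors the observed covariances equal the true-score covariances, so only the own-variance terms attenuate.
True-score variance = [1.5²·19.6²·0.74 + 1.7²·18.3²·0.95 + 2.2²·16.5²·0.67] + 3423.38 = 2441.92 + 3423.38 = 5865.3.
Reliability = 5865.3 / 6573.26 = 0.8923.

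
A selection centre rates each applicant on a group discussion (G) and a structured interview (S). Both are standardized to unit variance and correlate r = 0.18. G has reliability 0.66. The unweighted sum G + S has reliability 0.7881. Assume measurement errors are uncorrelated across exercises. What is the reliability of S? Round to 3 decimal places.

Var(G+S) = 2 + 2·0.18 = 2.360.
True-score variance = ρ_G + ρ_S + 2·0.18, so 0.7881 = (0.66 + ρ_S + 0.36) / 2.360.
ρ_S = 0.7881·2.360 − 0.66 − 0.36 = 0.840.

0.840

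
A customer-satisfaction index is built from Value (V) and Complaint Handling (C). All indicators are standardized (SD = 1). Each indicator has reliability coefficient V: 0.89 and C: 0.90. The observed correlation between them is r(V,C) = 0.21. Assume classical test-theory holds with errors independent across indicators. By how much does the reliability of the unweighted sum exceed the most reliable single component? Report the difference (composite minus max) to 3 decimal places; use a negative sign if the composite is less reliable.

0.013

Var(sum) = 2 + 0.42 = 2.42; true-score variance = 1.79 + 0.42 = 2.21; composite reliability = 0.9132.
Max component reliability = 0.9000.
Difference = 0.9132 − 0.9000 = 0.013.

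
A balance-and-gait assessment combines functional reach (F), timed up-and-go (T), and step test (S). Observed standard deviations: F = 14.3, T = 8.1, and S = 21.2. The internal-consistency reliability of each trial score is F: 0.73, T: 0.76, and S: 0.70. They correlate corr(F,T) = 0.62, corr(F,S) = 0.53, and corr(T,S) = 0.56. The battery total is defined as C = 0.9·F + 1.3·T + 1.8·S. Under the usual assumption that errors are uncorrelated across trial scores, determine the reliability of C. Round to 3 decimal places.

0.823

Var(C) = 0.9²·14.3² + 1.3²·8.1² + 1.8²·21.2² + 2·[1.17·14.3·8.1·0.62 + 1.62·14.3·21.2·0.53 + 2.34·8.1·21.2·0.56] = 1732.7 + 1138.68 = 2871.38.
Under uncorrelated errors the observed covariances equal the true-score covariances, so only the own-variance terms attenuate.
True-score variance = [0.9²·14.3²·0.73 + 1.3²·8.1²·0.76 + 1.8²·21.2²·0.70] + 1138.68 = 1224.51 + 1138.68 = 2363.19.
Reliability = 2363.19 / 2871.38 = 0.823.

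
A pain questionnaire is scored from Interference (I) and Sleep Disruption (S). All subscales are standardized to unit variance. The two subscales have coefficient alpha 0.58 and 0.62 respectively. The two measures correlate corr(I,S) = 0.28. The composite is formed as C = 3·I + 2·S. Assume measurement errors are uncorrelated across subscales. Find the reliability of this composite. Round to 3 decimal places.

0.676

Var(C) = 3² + 2² + 2·[6·0.28] = 13 + 3.36 = 16.36.
Under uncorrelated errors the observed covariances equal the true-score covariances, so only the own-variance terms attenuate.
True-score variance = [3²·0.58 + 2²·0.62] + 3.36 = 7.7 + 3.36 = 11.06.
Reliability = 11.06 / 16.36 = 0.676.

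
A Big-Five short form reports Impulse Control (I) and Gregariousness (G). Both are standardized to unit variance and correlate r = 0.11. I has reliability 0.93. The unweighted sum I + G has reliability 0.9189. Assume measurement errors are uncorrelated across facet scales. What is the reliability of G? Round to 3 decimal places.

0.890

Var(I+G) = 2 + 2·0.11 = 2.220.
True-score variance = ρ_I + ρ_G + 2·0.11, so 0.9189 = (0.93 + ρ_G + 0.22) / 2.220.
ρ_G = 0.9189·2.220 − 0.93 − 0.22 = 0.890.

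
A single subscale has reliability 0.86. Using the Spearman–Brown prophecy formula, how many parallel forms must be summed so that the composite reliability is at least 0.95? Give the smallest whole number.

k ≥ ρ*(1−ρ₁)/(ρ₁(1−ρ*)) = 0.95·0.14 / (0.86·0.05) = 3.093.
Smallest integer k = 4.

4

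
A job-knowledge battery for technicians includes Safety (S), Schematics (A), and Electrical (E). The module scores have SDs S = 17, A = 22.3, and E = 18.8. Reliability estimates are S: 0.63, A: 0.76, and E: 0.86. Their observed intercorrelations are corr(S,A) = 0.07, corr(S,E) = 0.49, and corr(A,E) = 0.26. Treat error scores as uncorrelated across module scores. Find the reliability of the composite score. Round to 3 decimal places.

Var(S+A+E) = 17² + 22.3² + 18.8² + 2·[17·22.3·0.07 + 17·18.8·0.49 + 22.3·18.8·0.26] = 1139.73 + 584.287 = 1724.02.
Because errors are independent across components, Cov(Tᵢ,Tⱼ) = Cov(Xᵢ,Xⱼ); the off-diagonal part of the true-score variance is the same as above.
True-score variance = [17²·0.63 + 22.3²·0.76 + 18.8²·0.86] + 584.287 = 863.969 + 584.287 = 1448.26.
Reliability = 1448.26 / 1724.02 = 0.840.

0.840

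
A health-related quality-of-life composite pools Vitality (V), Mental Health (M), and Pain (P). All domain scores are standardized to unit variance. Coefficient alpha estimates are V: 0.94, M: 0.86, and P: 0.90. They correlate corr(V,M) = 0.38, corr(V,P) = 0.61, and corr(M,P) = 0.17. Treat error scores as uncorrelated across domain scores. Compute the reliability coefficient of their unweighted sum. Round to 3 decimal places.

0.944

Var(V+M+P) = 3 + 2·[0.38 + 0.61 + 0.17] = 3 + 2.32 = 5.32.
With uncorrelated errors the cross-covariances are all true-score covariance, so they carry over unchanged; only the diagonal terms shrink to ρᵢσᵢ².
True-score variance = [0.94 + 0.86 + 0.90] + 2.32 = 2.7 + 2.32 = 5.02.
Reliability = 5.02 / 5.32 = 0.944.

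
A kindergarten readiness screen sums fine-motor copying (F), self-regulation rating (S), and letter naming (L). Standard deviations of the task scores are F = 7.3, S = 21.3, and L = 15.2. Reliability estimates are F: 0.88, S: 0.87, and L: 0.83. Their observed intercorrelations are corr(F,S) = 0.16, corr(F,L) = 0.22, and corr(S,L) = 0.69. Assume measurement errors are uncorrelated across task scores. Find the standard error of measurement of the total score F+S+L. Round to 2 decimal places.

10.23

Var(total) = 738.02 + 545.368 = 1283.39.
True-score variance = 633.369 + 545.368 = 1178.74, so reliability = 0.9185.
Error variance = 1283.39 − 1178.74 = 104.651; SEM = √104.651 = 10.23.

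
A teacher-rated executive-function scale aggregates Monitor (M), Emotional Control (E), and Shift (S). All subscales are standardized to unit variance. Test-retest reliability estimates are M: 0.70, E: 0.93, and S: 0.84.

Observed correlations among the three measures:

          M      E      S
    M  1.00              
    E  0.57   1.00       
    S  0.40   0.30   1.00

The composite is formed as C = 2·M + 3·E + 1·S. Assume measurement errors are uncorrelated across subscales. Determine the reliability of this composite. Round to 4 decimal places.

0.9179

Var(C) = 2² + 3² + 1 + 2·[6·0.57 + 2·0.40 + 3·0.30] = 14 + 10.24 = 24.24.
Under uncorrelated errors the observed covariances equal the true-score covariances, so only the own-variance terms attenuate.
True-score variance = [2²·0.70 + 3²·0.93 + 0.84] + 10.24 = 12.01 + 10.24 = 22.25.
Reliability = 22.25 / 24.24 = 0.9179.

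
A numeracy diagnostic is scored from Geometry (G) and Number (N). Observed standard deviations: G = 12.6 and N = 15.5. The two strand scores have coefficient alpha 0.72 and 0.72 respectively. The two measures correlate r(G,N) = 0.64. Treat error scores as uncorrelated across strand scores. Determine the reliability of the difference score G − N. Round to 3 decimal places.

Var(G−N) = 12.6² + 15.5² − 2·12.6·15.5·0.64 = 399.01 − 249.984 = 149.026.
Because errors are independent across components, Cov(Tᵢ,Tⱼ) = Cov(Xᵢ,Xⱼ); the off-diagonal part of the true-score variance is the same as above.
True-score variance = [12.6²·0.72 + 15.5²·0.72] − 249.984 = 287.287 − 249.984 = 37.3032.
Reliability = 37.3032 / 149.026 = 0.250.

0.250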